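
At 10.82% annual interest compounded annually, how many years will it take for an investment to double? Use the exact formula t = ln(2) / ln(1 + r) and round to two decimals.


Doubling condition: (1 + r)^t = 2
Take ln of both sides: t × ln(1 + r) = ln(2)
t = ln(2) / ln(1 + r)
t = 0.693147 / 0.102737
t = 6.75

t = ln(2) / ln(1 + r) = 6.75 years


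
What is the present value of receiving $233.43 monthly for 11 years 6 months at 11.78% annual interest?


Present value of an ordinary annuity: PV = PMT × (1 − (1 + r)^(−n)) / r
Monthly rate r = 0.1178/12 ≈ 0.00981667, n = 138
PV = $233.43 × (1 − (1 + 0.1178/12)^(−138)) / (0.1178/12)
PV = $233.43 × 75.409011
PV = $17,602.73

PV = PMT × (1-(1+r)^(-n))/r = $17,602.73


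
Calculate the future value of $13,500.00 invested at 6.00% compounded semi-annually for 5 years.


Compound interest formula: A = P(1 + r/n)^(nt)
A = $13,500.00 × (1 + 0.06/2)^(2 × 5)
Growth factor: (1 + 0.06/2)^10 = 1.343916
A = $13,500.00 × 1.343916
A = $18,142.87

A = P(1 + r/n)^(nt) = $18,142.87


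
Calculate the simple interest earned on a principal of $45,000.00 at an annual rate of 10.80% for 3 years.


Simple interest formula: I = P × r × t
I = $45,000.00 × 0.108 × 3
I = $14,580.00

I = P × r × t = $14,580.00


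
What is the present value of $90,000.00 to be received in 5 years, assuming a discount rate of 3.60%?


Present value formula: PV = FV / (1 + r)^t
PV = $90,000.00 / (1 + 0.036)^5
PV = $90,000.00 / 1.193435
PV = $75,412.57

PV = FV / (1 + r)^t = $75,412.57


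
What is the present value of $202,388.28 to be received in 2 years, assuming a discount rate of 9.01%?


Present value formula: PV = FV / (1 + r)^t
PV = $202,388.28 / (1 + 0.0901)^2
PV = $202,388.28 / 1.18831801
PV = $170,314.91

PV = FV / (1 + r)^t = $170,314.91


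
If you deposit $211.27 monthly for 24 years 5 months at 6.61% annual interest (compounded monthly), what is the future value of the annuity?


Future value of an ordinary annuity: FV = PMT × ((1 + r)^n − 1) / r
Monthly rate r = 0.0661/12 ≈ 0.00550833, n = 293
FV = $211.27 × ((1 + 0.0661/12)^293 − 1) / (0.0661/12)
FV = $211.27 × 726.240498
FV = $153,432.83

FV = PMT × ((1+r)^n - 1)/r = $153,432.83


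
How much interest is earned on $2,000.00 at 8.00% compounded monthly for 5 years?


Compound interest earned = final amount − principal.
A = P(1 + r/n)^(nt) = $2,000.00 × (1 + 0.08/12)^(12 × 5) = $2,979.69
Interest = A − P = $2,979.69 − $2,000.00 = $979.69

Interest = A - P = $979.69


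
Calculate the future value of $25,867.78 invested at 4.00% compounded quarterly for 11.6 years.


Compound interest formula: A = P(1 + r/n)^(nt)
A = $25,867.78 × (1 + 0.04/4)^(4 × 11.6)
Growth factor: (1 + 0.04/4)^46.4 = 1.586762
A = $25,867.78 × 1.586762
A = $41,046.01

A = P(1 + r/n)^(nt) = $41,046.01


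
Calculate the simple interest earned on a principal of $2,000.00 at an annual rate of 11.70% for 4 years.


Simple interest formula: I = P × r × t
I = $2,000.00 × 0.117 × 4
I = $936.00

I = P × r × t = $936.00


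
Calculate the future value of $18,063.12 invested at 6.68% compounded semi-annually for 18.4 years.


Compound interest formula: A = P(1 + r/n)^(nt)
A = $18,063.12 × (1 + 0.0668/2)^(2 × 18.4)
Growth factor: (1 + 0.0668/2)^36.8 = 3.3502655
A = $18,063.12 × 3.3502655
A = $60,516.25

A = P(1 + r/n)^(nt) = $60,516.25


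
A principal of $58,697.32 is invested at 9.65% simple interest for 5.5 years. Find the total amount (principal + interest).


Total amount formula: A = P(1 + rt) = P + P·r·t
Interest: I = P × r × t = $58,697.32 × 0.0965 × 5.5 = $31,153.60
A = P + I = $58,697.32 + $31,153.60 = $89,850.92

A = P + I = P(1 + rt) = $89,850.92


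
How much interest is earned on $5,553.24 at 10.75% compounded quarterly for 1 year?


Compound interest earned = final amount − principal.
A = P(1 + r/n)^(nt) = $5,553.24 × (1 + 0.1075/4)^(4 × 1) = $6,174.71
Interest = A − P = $6,174.71 − $5,553.24 = $621.47

Interest = A - P = $621.47


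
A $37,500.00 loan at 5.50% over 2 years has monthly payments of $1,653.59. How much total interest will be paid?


Total paid over the life of the loan = PMT × n.
Total paid = $1,653.59 × 24 = $39,686.16
Total interest = total paid − principal = $39,686.16 − $37,500.00 = $2,186.16

Total interest = (PMT × n) - PV = $2,186.16


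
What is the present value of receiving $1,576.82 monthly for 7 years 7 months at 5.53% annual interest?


Present value of an ordinary annuity: PV = PMT × (1 − (1 + r)^(−n)) / r
Monthly rate r = 0.0553/12 ≈ 0.00460833, n = 91
PV = $1,576.82 × (1 − (1 + 0.0553/12)^(−91)) / (0.0553/12)
PV = $1,576.82 × 74.191201
PV = $116,986.17

PV = PMT × (1-(1+r)^(-n))/r = $116,986.17


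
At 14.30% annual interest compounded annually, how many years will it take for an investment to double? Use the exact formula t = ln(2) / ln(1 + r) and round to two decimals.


Doubling condition: (1 + r)^t = 2
Take ln of both sides: t × ln(1 + r) = ln(2)
t = ln(2) / ln(1 + r)
t = 0.693147 / 0.133656
t = 5.19

t = ln(2) / ln(1 + r) = 5.19 years


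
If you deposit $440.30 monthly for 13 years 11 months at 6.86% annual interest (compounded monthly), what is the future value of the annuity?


Future value of an ordinary annuity: FV = PMT × ((1 + r)^n − 1) / r
Monthly rate r = 0.0686/12 ≈ 0.00571667, n = 167
FV = $440.30 × ((1 + 0.0686/12)^167 − 1) / (0.0686/12)
FV = $440.30 × 278.273226
FV = $122,523.70

FV = PMT × ((1+r)^n - 1)/r = $122,523.70


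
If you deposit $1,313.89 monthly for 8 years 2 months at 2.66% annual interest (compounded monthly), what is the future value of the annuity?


Future value of an ordinary annuity: FV = PMT × ((1 + r)^n − 1) / r
Monthly rate r = 0.0266/12 ≈ 0.00221667, n = 98
FV = $1,313.89 × ((1 + 0.0266/12)^98 − 1) / (0.0266/12)
FV = $1,313.89 × 109.324199
FV = $143,639.97

FV = PMT × ((1+r)^n - 1)/r = $143,639.97


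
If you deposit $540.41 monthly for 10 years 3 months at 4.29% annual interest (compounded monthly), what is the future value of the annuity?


Future value of an ordinary annuity: FV = PMT × ((1 + r)^n − 1) / r
Monthly rate r = 0.0429/12 = 0.003575, n = 123
FV = $540.41 × ((1 + 0.0429/12)^123 − 1) / (0.0429/12)
FV = $540.41 × 154.143652
FV = $83,300.77

FV = PMT × ((1+r)^n - 1)/r = $83,300.77


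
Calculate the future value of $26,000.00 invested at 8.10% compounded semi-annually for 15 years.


Compound interest formula: A = P(1 + r/n)^(nt)
A = $26,000.00 × (1 + 0.081/2)^(2 × 15)
Growth factor: (1 + 0.081/2)^30 = 3.290505
A = $26,000.00 × 3.290505
A = $85,553.13

A = P(1 + r/n)^(nt) = $85,553.13


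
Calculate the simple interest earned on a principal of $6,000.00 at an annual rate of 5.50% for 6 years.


Simple interest formula: I = P × r × t
I = $6,000.00 × 0.055 × 6
I = $1,980.00

I = P × r × t = $1,980.00


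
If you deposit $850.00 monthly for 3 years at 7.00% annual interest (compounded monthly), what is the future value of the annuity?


Future value of an ordinary annuity: FV = PMT × ((1 + r)^n − 1) / r
Monthly rate r = 0.07/12 ≈ 0.00583333, n = 36
FV = $850.00 × ((1 + 0.07/12)^36 − 1) / (0.07/12)
FV = $850.00 × 39.930101
FV = $33,940.59

FV = PMT × ((1+r)^n - 1)/r = $33,940.59


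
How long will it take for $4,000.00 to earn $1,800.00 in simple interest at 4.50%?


Rearrange the simple interest formula for t:
I = P × r × t  ⇒  t = I / (P × r)
t = $1,800.00 / ($4,000.00 × 0.045)
t = 10

t = I/(P×r) = 10 years


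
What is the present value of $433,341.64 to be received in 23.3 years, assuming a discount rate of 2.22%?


Present value formula: PV = FV / (1 + r)^t
PV = $433,341.64 / (1 + 0.0222)^23.3
PV = $433,341.64 / 1.66796113
PV = $259,803.20

PV = FV / (1 + r)^t = $259,803.20


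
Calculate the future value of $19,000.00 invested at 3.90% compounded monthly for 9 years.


Compound interest formula: A = P(1 + r/n)^(nt)
A = $19,000.00 × (1 + 0.039/12)^(12 × 9)
Growth factor: (1 + 0.039/12)^108 = 1.419679
A = $19,000.00 × 1.419679
A = $26,973.90

A = P(1 + r/n)^(nt) = $26,973.90


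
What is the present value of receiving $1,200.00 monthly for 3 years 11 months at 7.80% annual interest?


Present value of an ordinary annuity: PV = PMT × (1 − (1 + r)^(−n)) / r
Monthly rate r = 0.078/12 = 0.0065, n = 47
PV = $1,200.00 × (1 − (1 + 0.078/12)^(−47)) / (0.078/12)
PV = $1,200.00 × 40.387136
PV = $48,464.56

PV = PMT × (1-(1+r)^(-n))/r = $48,464.56


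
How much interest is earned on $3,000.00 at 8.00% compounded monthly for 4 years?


Compound interest earned = final amount − principal.
A = P(1 + r/n)^(nt) = $3,000.00 × (1 + 0.08/12)^(12 × 4) = $4,127.00
Interest = A − P = $4,127.00 − $3,000.00 = $1,127.00

Interest = A - P = $1,127.00


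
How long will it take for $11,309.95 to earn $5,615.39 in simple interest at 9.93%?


Rearrange the simple interest formula for t:
I = P × r × t  ⇒  t = I / (P × r)
t = $5,615.39 / ($11,309.95 × 0.0993)
t = 5

t = I/(P×r) = 5 years


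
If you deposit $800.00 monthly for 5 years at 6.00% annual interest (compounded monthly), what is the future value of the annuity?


Future value of an ordinary annuity: FV = PMT × ((1 + r)^n − 1) / r
Monthly rate r = 0.06/12 = 0.005, n = 60
FV = $800.00 × ((1 + 0.06/12)^60 − 1) / (0.06/12)
FV = $800.00 × 69.770031
FV = $55,816.02

FV = PMT × ((1+r)^n - 1)/r = $55,816.02


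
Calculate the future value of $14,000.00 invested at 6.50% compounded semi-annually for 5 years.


Compound interest formula: A = P(1 + r/n)^(nt)
A = $14,000.00 × (1 + 0.065/2)^(2 × 5)
Growth factor: (1 + 0.065/2)^10 = 1.376894
A = $14,000.00 × 1.376894
A = $19,276.52

A = P(1 + r/n)^(nt) = $19,276.52


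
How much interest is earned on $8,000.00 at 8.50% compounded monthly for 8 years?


Compound interest earned = final amount − principal.
A = P(1 + r/n)^(nt) = $8,000.00 × (1 + 0.085/12)^(12 × 8) = $15,753.22
Interest = A − P = $15,753.22 − $8,000.00 = $7,753.22

Interest = A - P = $7,753.22


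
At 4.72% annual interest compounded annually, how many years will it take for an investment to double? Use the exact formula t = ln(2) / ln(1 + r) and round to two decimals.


Doubling condition: (1 + r)^t = 2
Take ln of both sides: t × ln(1 + r) = ln(2)
t = ln(2) / ln(1 + r)
t = 0.693147 / 0.046120
t = 15.03

t = ln(2) / ln(1 + r) = 15.03 years


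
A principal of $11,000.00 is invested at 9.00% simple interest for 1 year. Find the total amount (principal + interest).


Total amount formula: A = P(1 + rt) = P + P·r·t
Interest: I = P × r × t = $11,000.00 × 0.09 × 1 = $990.00
A = P + I = $11,000.00 + $990.00 = $11,990.00

A = P + I = P(1 + rt) = $11,990.00


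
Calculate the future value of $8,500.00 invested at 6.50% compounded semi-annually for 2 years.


Compound interest formula: A = P(1 + r/n)^(nt)
A = $8,500.00 × (1 + 0.065/2)^(2 × 2)
Growth factor: (1 + 0.065/2)^4 = 1.136476
A = $8,500.00 × 1.136476
A = $9,660.05

A = P(1 + r/n)^(nt) = $9,660.05


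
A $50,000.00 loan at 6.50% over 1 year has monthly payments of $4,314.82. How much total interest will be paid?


Total paid over the life of the loan = PMT × n.
Total paid = $4,314.82 × 12 = $51,777.84
Total interest = total paid − principal = $51,777.84 − $50,000.00 = $1,777.84

Total interest = (PMT × n) - PV = $1,777.84


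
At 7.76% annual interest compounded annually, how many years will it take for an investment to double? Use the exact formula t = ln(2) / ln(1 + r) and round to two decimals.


Doubling condition: (1 + r)^t = 2
Take ln of both sides: t × ln(1 + r) = ln(2)
t = ln(2) / ln(1 + r)
t = 0.693147 / 0.074736
t = 9.27

t = ln(2) / ln(1 + r) = 9.27 years


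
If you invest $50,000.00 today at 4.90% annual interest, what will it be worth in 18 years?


Future value formula: FV = PV × (1 + r)^t
FV = $50,000.00 × (1 + 0.049)^18
FV = $50,000.00 × 2.3656952
FV = $118,284.76

FV = PV × (1 + r)^t = $118,284.76


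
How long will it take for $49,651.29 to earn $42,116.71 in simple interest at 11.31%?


Rearrange the simple interest formula for t:
I = P × r × t  ⇒  t = I / (P × r)
t = $42,116.71 / ($49,651.29 × 0.1131)
t = 7.5

t = I/(P×r) = 7.5 years


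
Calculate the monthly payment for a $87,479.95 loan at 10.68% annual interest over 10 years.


Loan payment formula: PMT = PV × r / (1 − (1 + r)^(−n))
Monthly rate r = 0.1068/12 = 0.0089, n = 120 months
Denominator: 1 − (1 + 0.1068/12)^(−120) = 0.654677
PMT = $87,479.95 × (0.1068/12) / 0.654677
PMT = $1,189.25 per month

PMT = PV × r / (1-(1+r)^(-n)) = $1,189.25/month


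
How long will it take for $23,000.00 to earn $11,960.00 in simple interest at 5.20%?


Rearrange the simple interest formula for t:
I = P × r × t  ⇒  t = I / (P × r)
t = $11,960.00 / ($23,000.00 × 0.052)
t = 10

t = I/(P×r) = 10 years


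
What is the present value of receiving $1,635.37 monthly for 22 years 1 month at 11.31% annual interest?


Present value of an ordinary annuity: PV = PMT × (1 − (1 + r)^(−n)) / r
Monthly rate r = 0.1131/12 = 0.009425, n = 265
PV = $1,635.37 × (1 − (1 + 0.1131/12)^(−265)) / (0.1131/12)
PV = $1,635.37 × 97.268092
PV = $159,069.32

PV = PMT × (1-(1+r)^(-n))/r = $159,069.32


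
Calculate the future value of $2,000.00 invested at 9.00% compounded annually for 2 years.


Compound interest formula: A = P(1 + r/n)^(nt)
A = $2,000.00 × (1 + 0.09/1)^(1 × 2)
Growth factor: (1 + 0.09/1)^2 = 1.188100
A = $2,000.00 × 1.188100
A = $2,376.20

A = P(1 + r/n)^(nt) = $2,376.20


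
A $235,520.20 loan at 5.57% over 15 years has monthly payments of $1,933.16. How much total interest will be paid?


Total paid over the life of the loan = PMT × n.
Total paid = $1,933.16 × 180 = $347,968.80
Total interest = total paid − principal = $347,968.80 − $235,520.20 = $112,448.60

Total interest = (PMT × n) - PV = $112,448.60


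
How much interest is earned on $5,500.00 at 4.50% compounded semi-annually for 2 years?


Compound interest earned = final amount − principal.
A = P(1 + r/n)^(nt) = $5,500.00 × (1 + 0.045/2)^(2 × 2) = $6,011.96
Interest = A − P = $6,011.96 − $5,500.00 = $511.96

Interest = A - P = $511.96


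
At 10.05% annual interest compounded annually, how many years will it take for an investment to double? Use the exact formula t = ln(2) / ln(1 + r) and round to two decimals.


Doubling condition: (1 + r)^t = 2
Take ln of both sides: t × ln(1 + r) = ln(2)
t = ln(2) / ln(1 + r)
t = 0.693147 / 0.095765
t = 7.24

t = ln(2) / ln(1 + r) = 7.24 years


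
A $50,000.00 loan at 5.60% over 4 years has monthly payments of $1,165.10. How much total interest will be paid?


Total paid over the life of the loan = PMT × n.
Total paid = $1,165.10 × 48 = $55,924.80
Total interest = total paid − principal = $55,924.80 − $50,000.00 = $5,924.80

Total interest = (PMT × n) - PV = $5,924.80


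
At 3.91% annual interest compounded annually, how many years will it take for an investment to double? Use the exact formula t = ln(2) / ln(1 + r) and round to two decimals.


Doubling condition: (1 + r)^t = 2
Take ln of both sides: t × ln(1 + r) = ln(2)
t = ln(2) / ln(1 + r)
t = 0.693147 / 0.038355
t = 18.07

t = ln(2) / ln(1 + r) = 18.07 years


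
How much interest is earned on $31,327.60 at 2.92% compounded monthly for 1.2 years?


Compound interest earned = final amount − principal.
A = P(1 + r/n)^(nt) = $31,327.60 × (1 + 0.0292/12)^(12 × 1.2) = $32,443.40
Interest = A − P = $32,443.40 − $31,327.60 = $1,115.80

Interest = A - P = $1,115.80


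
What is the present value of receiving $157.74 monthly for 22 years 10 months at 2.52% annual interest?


Present value of an ordinary annuity: PV = PMT × (1 − (1 + r)^(−n)) / r
Monthly rate r = 0.0252/12 = 0.0021, n = 274
PV = $157.74 × (1 − (1 + 0.0252/12)^(−274)) / (0.0252/12)
PV = $157.74 × 208.181289
PV = $32,838.52

PV = PMT × (1-(1+r)^(-n))/r = $32,838.52


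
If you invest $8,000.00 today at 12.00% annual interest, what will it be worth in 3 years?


Future value formula: FV = PV × (1 + r)^t
FV = $8,000.00 × (1 + 0.12)^3
FV = $8,000.00 × 1.404928
FV = $11,239.42

FV = PV × (1 + r)^t = $11,239.42


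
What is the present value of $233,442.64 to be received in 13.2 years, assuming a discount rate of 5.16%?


Present value formula: PV = FV / (1 + r)^t
PV = $233,442.64 / (1 + 0.0516)^13.2
PV = $233,442.64 / 1.942798
PV = $120,157.96

PV = FV / (1 + r)^t = $120,157.96


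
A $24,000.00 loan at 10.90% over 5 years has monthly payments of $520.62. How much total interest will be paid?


Total paid over the life of the loan = PMT × n.
Total paid = $520.62 × 60 = $31,237.20
Total interest = total paid − principal = $31,237.20 − $24,000.00 = $7,237.20

Total interest = (PMT × n) - PV = $7,237.20


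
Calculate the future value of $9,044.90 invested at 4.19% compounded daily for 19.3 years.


Compound interest formula: A = P(1 + r/n)^(nt)
A = $9,044.90 × (1 + 0.0419/365)^(365 × 19.3)
Growth factor: (1 + 0.0419/365)^7044.5 = 2.244816
A = $9,044.90 × 2.244816
A = $20,304.14

A = P(1 + r/n)^(nt) = $20,304.14


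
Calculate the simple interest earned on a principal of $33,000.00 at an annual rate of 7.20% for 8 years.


Simple interest formula: I = P × r × t
I = $33,000.00 × 0.072 × 8
I = $19,008.00

I = P × r × t = $19,008.00


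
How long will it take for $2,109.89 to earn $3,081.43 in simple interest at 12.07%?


Rearrange the simple interest formula for t:
I = P × r × t  ⇒  t = I / (P × r)
t = $3,081.43 / ($2,109.89 × 0.1207)
t = 12.1

t = I/(P×r) = 12.1 years


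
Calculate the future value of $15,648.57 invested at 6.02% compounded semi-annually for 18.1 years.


Compound interest formula: A = P(1 + r/n)^(nt)
A = $15,648.57 × (1 + 0.0602/2)^(2 × 18.1)
Growth factor: (1 + 0.0602/2)^36.2 = 2.9257271
A = $15,648.57 × 2.9257271
A = $45,783.45

A = P(1 + r/n)^(nt) = $45,783.45


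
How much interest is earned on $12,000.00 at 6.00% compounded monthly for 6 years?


Compound interest earned = final amount − principal.
A = P(1 + r/n)^(nt) = $12,000.00 × (1 + 0.06/12)^(12 × 6) = $17,184.53
Interest = A − P = $17,184.53 − $12,000.00 = $5,184.53

Interest = A - P = $5,184.53


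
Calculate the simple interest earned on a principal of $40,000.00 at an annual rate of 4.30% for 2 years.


Simple interest formula: I = P × r × t
I = $40,000.00 × 0.043 × 2
I = $3,440.00

I = P × r × t = $3,440.00


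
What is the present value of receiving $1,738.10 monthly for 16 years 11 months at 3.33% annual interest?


Present value of an ordinary annuity: PV = PMT × (1 − (1 + r)^(−n)) / r
Monthly rate r = 0.0333/12 = 0.002775, n = 203
PV = $1,738.10 × (1 − (1 + 0.0333/12)^(−203)) / (0.0333/12)
PV = $1,738.10 × 155.042421
PV = $269,479.23

PV = PMT × (1-(1+r)^(-n))/r = $269,479.23


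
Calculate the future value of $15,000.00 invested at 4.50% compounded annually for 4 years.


Compound interest formula: A = P(1 + r/n)^(nt)
A = $15,000.00 × (1 + 0.045/1)^(1 × 4)
Growth factor: (1 + 0.045/1)^4 = 1.1925186
A = $15,000.00 × 1.1925186
A = $17,887.78

A = P(1 + r/n)^(nt) = $17,887.78


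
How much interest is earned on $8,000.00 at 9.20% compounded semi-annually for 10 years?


Compound interest earned = final amount − principal.
A = P(1 + r/n)^(nt) = $8,000.00 × (1 + 0.092/2)^(2 × 10) = $19,666.35
Interest = A − P = $19,666.35 − $8,000.00 = $11,666.35

Interest = A - P = $11,666.35


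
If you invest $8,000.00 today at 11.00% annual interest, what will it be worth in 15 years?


Future value formula: FV = PV × (1 + r)^t
FV = $8,000.00 × (1 + 0.11)^15
FV = $8,000.00 × 4.7845895
FV = $38,276.72

FV = PV × (1 + r)^t = $38,276.72


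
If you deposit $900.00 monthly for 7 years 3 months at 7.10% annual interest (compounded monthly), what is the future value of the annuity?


Future value of an ordinary annuity: FV = PMT × ((1 + r)^n − 1) / r
Monthly rate r = 0.071/12 ≈ 0.00591667, n = 87
FV = $900.00 × ((1 + 0.071/12)^87 − 1) / (0.071/12)
FV = $900.00 × 113.355058
FV = $102,019.55

FV = PMT × ((1+r)^n - 1)/r = $102,019.55


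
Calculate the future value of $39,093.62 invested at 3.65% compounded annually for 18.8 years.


Compound interest formula: A = P(1 + r/n)^(nt)
A = $39,093.62 × (1 + 0.0365/1)^(1 × 18.8)
Growth factor: (1 + 0.0365/1)^18.8 = 1.9620179
A = $39,093.62 × 1.9620179
A = $76,702.38

A = P(1 + r/n)^(nt) = $76,702.38


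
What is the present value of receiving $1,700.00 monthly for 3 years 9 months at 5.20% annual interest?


Present value of an ordinary annuity: PV = PMT × (1 − (1 + r)^(−n)) / r
Monthly rate r = 0.052/12 ≈ 0.00433333, n = 45
PV = $1,700.00 × (1 − (1 + 0.052/12)^(−45)) / (0.052/12)
PV = $1,700.00 × 40.8042975
PV = $69,367.31

PV = PMT × (1-(1+r)^(-n))/r = $69,367.31


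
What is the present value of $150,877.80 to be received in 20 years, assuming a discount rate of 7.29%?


Present value formula: PV = FV / (1 + r)^t
PV = $150,877.80 / (1 + 0.0729)^20
PV = $150,877.80 / 4.084933
PV = $36,935.20

PV = FV / (1 + r)^t = $36,935.20


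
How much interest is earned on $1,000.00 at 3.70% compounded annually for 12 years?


Compound interest earned = final amount − principal.
A = P(1 + r/n)^(nt) = $1,000.00 × (1 + 0.037/1)^(1 × 12) = $1,546.48
Interest = A − P = $1,546.48 − $1,000.00 = $546.48

Interest = A - P = $546.48


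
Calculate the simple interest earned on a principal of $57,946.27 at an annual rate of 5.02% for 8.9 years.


Simple interest formula: I = P × r × t
I = $57,946.27 × 0.0502 × 8.9
I = $25,889.23

I = P × r × t = $25,889.23


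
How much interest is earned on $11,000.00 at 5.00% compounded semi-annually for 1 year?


Compound interest earned = final amount − principal.
A = P(1 + r/n)^(nt) = $11,000.00 × (1 + 0.05/2)^(2 × 1) = $11,556.88
Interest = A − P = $11,556.88 − $11,000.00 = $556.88

Interest = A - P = $556.88


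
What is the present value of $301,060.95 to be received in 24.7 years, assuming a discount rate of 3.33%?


Present value formula: PV = FV / (1 + r)^t
PV = $301,060.95 / (1 + 0.0333)^24.7
PV = $301,060.95 / 2.24591236
PV = $134,048.40

PV = FV / (1 + r)^t = $134,048.40


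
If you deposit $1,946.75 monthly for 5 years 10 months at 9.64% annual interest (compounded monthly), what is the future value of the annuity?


Future value of an ordinary annuity: FV = PMT × ((1 + r)^n − 1) / r
Monthly rate r = 0.0964/12 ≈ 0.00803333, n = 70
FV = $1,946.75 × ((1 + 0.0964/12)^70 − 1) / (0.0964/12)
FV = $1,946.75 × 93.463594
FV = $181,950.25

FV = PMT × ((1+r)^n - 1)/r = $181,950.25


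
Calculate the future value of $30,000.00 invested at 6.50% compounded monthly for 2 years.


Compound interest formula: A = P(1 + r/n)^(nt)
A = $30,000.00 × (1 + 0.065/12)^(12 × 2)
Growth factor: (1 + 0.065/12)^24 = 1.138429
A = $30,000.00 × 1.138429
A = $34,152.87

A = P(1 + r/n)^(nt) = $34,152.87


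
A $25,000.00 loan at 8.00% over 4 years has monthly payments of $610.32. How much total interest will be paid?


Total paid over the life of the loan = PMT × n.
Total paid = $610.32 × 48 = $29,295.36
Total interest = total paid − principal = $29,295.36 − $25,000.00 = $4,295.36

Total interest = (PMT × n) - PV = $4,295.36


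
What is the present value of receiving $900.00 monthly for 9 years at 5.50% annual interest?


Present value of an ordinary annuity: PV = PMT × (1 − (1 + r)^(−n)) / r
Monthly rate r = 0.055/12 ≈ 0.00458333, n = 108
PV = $900.00 × (1 − (1 + 0.055/12)^(−108)) / (0.055/12)
PV = $900.00 × 85.034035
PV = $76,530.63

PV = PMT × (1-(1+r)^(-n))/r = $76,530.63


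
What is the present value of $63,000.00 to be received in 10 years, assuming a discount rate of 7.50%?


Present value formula: PV = FV / (1 + r)^t
PV = $63,000.00 / (1 + 0.075)^10
PV = $63,000.00 / 2.0610316
PV = $30,567.22

PV = FV / (1 + r)^t = $30,567.22


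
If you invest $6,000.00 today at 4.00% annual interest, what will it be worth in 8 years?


Future value formula: FV = PV × (1 + r)^t
FV = $6,000.00 × (1 + 0.04)^8
FV = $6,000.00 × 1.368569
FV = $8,211.41

FV = PV × (1 + r)^t = $8,211.41


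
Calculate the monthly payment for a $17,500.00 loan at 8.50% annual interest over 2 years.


Loan payment formula: PMT = PV × r / (1 − (1 + r)^(−n))
Monthly rate r = 0.085/12 ≈ 0.00708333, n = 24 months
Denominator: 1 − (1 + 0.085/12)^(−24) = 0.1558295
PMT = $17,500.00 × (0.085/12) / 0.1558295
PMT = $795.47 per month

PMT = PV × r / (1-(1+r)^(-n)) = $795.47/month


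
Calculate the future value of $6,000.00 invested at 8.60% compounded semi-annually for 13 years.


Compound interest formula: A = P(1 + r/n)^(nt)
A = $6,000.00 × (1 + 0.086/2)^(2 × 13)
Growth factor: (1 + 0.086/2)^26 = 2.988079
A = $6,000.00 × 2.988079
A = $17,928.47

A = P(1 + r/n)^(nt) = $17,928.47


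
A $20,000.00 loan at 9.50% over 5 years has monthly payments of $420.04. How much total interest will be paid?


Total paid over the life of the loan = PMT × n.
Total paid = $420.04 × 60 = $25,202.40
Total interest = total paid − principal = $25,202.40 − $20,000.00 = $5,202.40

Total interest = (PMT × n) - PV = $5,202.40


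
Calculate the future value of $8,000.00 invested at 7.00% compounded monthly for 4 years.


Compound interest formula: A = P(1 + r/n)^(nt)
A = $8,000.00 × (1 + 0.07/12)^(12 × 4)
Growth factor: (1 + 0.07/12)^48 = 1.322054
A = $8,000.00 × 1.322054
A = $10,576.43

A = P(1 + r/n)^(nt) = $10,576.43


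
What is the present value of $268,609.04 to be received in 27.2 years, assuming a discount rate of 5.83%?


Present value formula: PV = FV / (1 + r)^t
PV = $268,609.04 / (1 + 0.0583)^27.2
PV = $268,609.04 / 4.670456
PV = $57,512.38

PV = FV / (1 + r)^t = $57,512.38


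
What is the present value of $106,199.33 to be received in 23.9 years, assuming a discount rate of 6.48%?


Present value formula: PV = FV / (1 + r)^t
PV = $106,199.33 / (1 + 0.0648)^23.9
PV = $106,199.33 / 4.484419
PV = $23,681.85

PV = FV / (1 + r)^t = $23,681.85


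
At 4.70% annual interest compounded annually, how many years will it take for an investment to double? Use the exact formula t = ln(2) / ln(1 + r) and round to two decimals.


Doubling condition: (1 + r)^t = 2
Take ln of both sides: t × ln(1 + r) = ln(2)
t = ln(2) / ln(1 + r)
t = 0.693147 / 0.045929
t = 15.09

t = ln(2) / ln(1 + r) = 15.09 years


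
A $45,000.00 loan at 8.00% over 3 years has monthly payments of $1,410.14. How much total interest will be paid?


Total paid over the life of the loan = PMT × n.
Total paid = $1,410.14 × 36 = $50,765.04
Total interest = total paid − principal = $50,765.04 − $45,000.00 = $5,765.04

Total interest = (PMT × n) - PV = $5,765.04


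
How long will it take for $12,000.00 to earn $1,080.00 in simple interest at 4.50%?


Rearrange the simple interest formula for t:
I = P × r × t  ⇒  t = I / (P × r)
t = $1,080.00 / ($12,000.00 × 0.045)
t = 2

t = I/(P×r) = 2 years


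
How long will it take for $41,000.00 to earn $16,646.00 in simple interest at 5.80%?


Rearrange the simple interest formula for t:
I = P × r × t  ⇒  t = I / (P × r)
t = $16,646.00 / ($41,000.00 × 0.058)
t = 7

t = I/(P×r) = 7 years


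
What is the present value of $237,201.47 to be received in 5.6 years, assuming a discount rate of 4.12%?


Present value formula: PV = FV / (1 + r)^t
PV = $237,201.47 / (1 + 0.0412)^5.6
PV = $237,201.47 / 1.25369327
PV = $189,202.16

PV = FV / (1 + r)^t = $189,202.16


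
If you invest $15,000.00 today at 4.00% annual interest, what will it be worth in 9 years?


Future value formula: FV = PV × (1 + r)^t
FV = $15,000.00 × (1 + 0.04)^9
FV = $15,000.00 × 1.423312
FV = $21,349.68

FV = PV × (1 + r)^t = $21,349.68


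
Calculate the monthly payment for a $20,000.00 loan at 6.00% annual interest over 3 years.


Loan payment formula: PMT = PV × r / (1 − (1 + r)^(−n))
Monthly rate r = 0.06/12 = 0.005, n = 36 months
Denominator: 1 − (1 + 0.06/12)^(−36) = 0.164355
PMT = $20,000.00 × (0.06/12) / 0.164355
PMT = $608.44 per month

PMT = PV × r / (1-(1+r)^(-n)) = $608.44/month


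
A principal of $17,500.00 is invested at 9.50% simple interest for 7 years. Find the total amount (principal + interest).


Total amount formula: A = P(1 + rt) = P + P·r·t
Interest: I = P × r × t = $17,500.00 × 0.095 × 7 = $11,637.50
A = P + I = $17,500.00 + $11,637.50 = $29,137.50

A = P + I = P(1 + rt) = $29,137.50


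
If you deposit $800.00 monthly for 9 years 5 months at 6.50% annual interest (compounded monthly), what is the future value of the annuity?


Future value of an ordinary annuity: FV = PMT × ((1 + r)^n − 1) / r
Monthly rate r = 0.065/12 ≈ 0.00541667, n = 113
FV = $800.00 × ((1 + 0.065/12)^113 − 1) / (0.065/12)
FV = $800.00 × 155.303233
FV = $124,242.59

FV = PMT × ((1+r)^n - 1)/r = $124,242.59


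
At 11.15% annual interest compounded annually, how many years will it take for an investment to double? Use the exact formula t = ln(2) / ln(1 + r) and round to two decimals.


Doubling condition: (1 + r)^t = 2
Take ln of both sides: t × ln(1 + r) = ln(2)
t = ln(2) / ln(1 + r)
t = 0.693147 / 0.105710
t = 6.56

t = ln(2) / ln(1 + r) = 6.56 years


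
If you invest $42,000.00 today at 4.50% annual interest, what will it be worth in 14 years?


Future value formula: FV = PV × (1 + r)^t
FV = $42,000.00 × (1 + 0.045)^14
FV = $42,000.00 × 1.851945
FV = $77,781.69

FV = PV × (1 + r)^t = $77,781.69


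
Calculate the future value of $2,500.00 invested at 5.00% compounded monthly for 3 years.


Compound interest formula: A = P(1 + r/n)^(nt)
A = $2,500.00 × (1 + 0.05/12)^(12 × 3)
Growth factor: (1 + 0.05/12)^36 = 1.161472
A = $2,500.00 × 1.161472
A = $2,903.68

A = P(1 + r/n)^(nt) = $2,903.68


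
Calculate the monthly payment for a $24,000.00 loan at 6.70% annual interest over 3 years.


Loan payment formula: PMT = PV × r / (1 − (1 + r)^(−n))
Monthly rate r = 0.067/12 ≈ 0.00558333, n = 36 months
Denominator: 1 − (1 + 0.067/12)^(−36) = 0.181630
PMT = $24,000.00 × (0.067/12) / 0.181630
PMT = $737.76 per month

PMT = PV × r / (1-(1+r)^(-n)) = $737.76/month


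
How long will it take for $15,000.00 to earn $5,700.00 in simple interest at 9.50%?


Rearrange the simple interest formula for t:
I = P × r × t  ⇒  t = I / (P × r)
t = $5,700.00 / ($15,000.00 × 0.095)
t = 4

t = I/(P×r) = 4 years


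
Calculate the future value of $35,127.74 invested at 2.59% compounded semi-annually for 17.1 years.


Compound interest formula: A = P(1 + r/n)^(nt)
A = $35,127.74 × (1 + 0.0259/2)^(2 × 17.1)
Growth factor: (1 + 0.0259/2)^34.2 = 1.552780
A = $35,127.74 × 1.552780
A = $54,545.65

A = P(1 + r/n)^(nt) = $54,545.65


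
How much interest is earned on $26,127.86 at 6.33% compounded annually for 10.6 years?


Compound interest earned = final amount − principal.
A = P(1 + r/n)^(nt) = $26,127.86 × (1 + 0.0633/1)^(1 × 10.6) = $50,078.98
Interest = A − P = $50,078.98 − $26,127.86 = $23,951.12

Interest = A - P = $23,951.12


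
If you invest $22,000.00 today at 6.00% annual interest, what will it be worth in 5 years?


Future value formula: FV = PV × (1 + r)^t
FV = $22,000.00 × (1 + 0.06)^5
FV = $22,000.00 × 1.3382256
FV = $29,440.96

FV = PV × (1 + r)^t = $29,440.96


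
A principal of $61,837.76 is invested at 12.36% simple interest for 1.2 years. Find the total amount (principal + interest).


Total amount formula: A = P(1 + rt) = P + P·r·t
Interest: I = P × r × t = $61,837.76 × 0.1236 × 1.2 = $9,171.78
A = P + I = $61,837.76 + $9,171.78 = $71,009.54

A = P + I = P(1 + rt) = $71,009.54


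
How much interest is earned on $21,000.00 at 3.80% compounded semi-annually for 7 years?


Compound interest earned = final amount − principal.
A = P(1 + r/n)^(nt) = $21,000.00 × (1 + 0.038/2)^(2 × 7) = $27,331.15
Interest = A − P = $27,331.15 − $21,000.00 = $6,331.15

Interest = A - P = $6,331.15


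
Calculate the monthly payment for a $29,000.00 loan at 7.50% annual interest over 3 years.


Loan payment formula: PMT = PV × r / (1 − (1 + r)^(−n))
Monthly rate r = 0.075/12 = 0.00625, n = 36 months
Denominator: 1 − (1 + 0.075/12)^(−36) = 0.200924
PMT = $29,000.00 × (0.075/12) / 0.200924
PMT = $902.08 per month

PMT = PV × r / (1-(1+r)^(-n)) = $902.08/month


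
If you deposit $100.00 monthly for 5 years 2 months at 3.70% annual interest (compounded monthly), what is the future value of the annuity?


Future value of an ordinary annuity: FV = PMT × ((1 + r)^n − 1) / r
Monthly rate r = 0.037/12 ≈ 0.00308333, n = 62
FV = $100.00 × ((1 + 0.037/12)^62 − 1) / (0.037/12)
FV = $100.00 × 68.207091
FV = $6,820.71

FV = PMT × ((1+r)^n - 1)/r = $6,820.71


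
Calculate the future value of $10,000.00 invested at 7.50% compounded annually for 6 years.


Compound interest formula: A = P(1 + r/n)^(nt)
A = $10,000.00 × (1 + 0.075/1)^(1 × 6)
Growth factor: (1 + 0.075/1)^6 = 1.543302
A = $10,000.00 × 1.543302
A = $15,433.02

A = P(1 + r/n)^(nt) = $15,433.02


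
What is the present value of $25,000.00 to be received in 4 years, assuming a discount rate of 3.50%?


Present value formula: PV = FV / (1 + r)^t
PV = $25,000.00 / (1 + 0.035)^4
PV = $25,000.00 / 1.147523
PV = $21,786.06

PV = FV / (1 + r)^t = $21,786.06


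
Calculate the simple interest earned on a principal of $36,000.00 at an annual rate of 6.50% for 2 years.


Simple interest formula: I = P × r × t
I = $36,000.00 × 0.065 × 2
I = $4,680.00

I = P × r × t = $4,680.00


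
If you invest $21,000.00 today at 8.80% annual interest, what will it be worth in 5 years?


Future value formula: FV = PV × (1 + r)^t
FV = $21,000.00 × (1 + 0.088)^5
FV = $21,000.00 × 1.524560
FV = $32,015.76

FV = PV × (1 + r)^t = $32,015.76


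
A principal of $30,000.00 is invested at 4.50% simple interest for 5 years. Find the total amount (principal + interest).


Total amount formula: A = P(1 + rt) = P + P·r·t
Interest: I = P × r × t = $30,000.00 × 0.045 × 5 = $6,750.00
A = P + I = $30,000.00 + $6,750.00 = $36,750.00

A = P + I = P(1 + rt) = $36,750.00


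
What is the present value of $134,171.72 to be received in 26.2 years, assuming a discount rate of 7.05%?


Present value formula: PV = FV / (1 + r)^t
PV = $134,171.72 / (1 + 0.0705)^26.2
PV = $134,171.72 / 5.958964
PV = $22,515.95

PV = FV / (1 + r)^t = $22,515.95


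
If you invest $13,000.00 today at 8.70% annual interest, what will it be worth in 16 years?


Future value formula: FV = PV × (1 + r)^t
FV = $13,000.00 × (1 + 0.087)^16
FV = $13,000.00 × 3.799030
FV = $49,387.39

FV = PV × (1 + r)^t = $49,387.39


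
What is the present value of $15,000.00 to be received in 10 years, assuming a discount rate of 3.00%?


Present value formula: PV = FV / (1 + r)^t
PV = $15,000.00 / (1 + 0.03)^10
PV = $15,000.00 / 1.343916
PV = $11,161.41

PV = FV / (1 + r)^t = $11,161.41


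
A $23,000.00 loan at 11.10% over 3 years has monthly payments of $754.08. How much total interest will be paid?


Total paid over the life of the loan = PMT × n.
Total paid = $754.08 × 36 = $27,146.88
Total interest = total paid − principal = $27,146.88 − $23,000.00 = $4,146.88

Total interest = (PMT × n) - PV = $4,146.88


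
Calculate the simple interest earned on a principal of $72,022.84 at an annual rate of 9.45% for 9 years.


Simple interest formula: I = P × r × t
I = $72,022.84 × 0.0945 × 9
I = $61,255.43

I = P × r × t = $61,255.43


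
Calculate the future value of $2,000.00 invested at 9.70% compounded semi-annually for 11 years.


Compound interest formula: A = P(1 + r/n)^(nt)
A = $2,000.00 × (1 + 0.097/2)^(2 × 11)
Growth factor: (1 + 0.097/2)^22 = 2.834690
A = $2,000.00 × 2.834690
A = $5,669.38

A = P(1 + r/n)^(nt) = $5,669.38


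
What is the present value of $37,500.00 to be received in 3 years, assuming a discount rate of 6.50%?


Present value formula: PV = FV / (1 + r)^t
PV = $37,500.00 / (1 + 0.065)^3
PV = $37,500.00 / 1.2079496
PV = $31,044.34

PV = FV / (1 + r)^t = $31,044.34


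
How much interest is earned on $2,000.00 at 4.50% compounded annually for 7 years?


Compound interest earned = final amount − principal.
A = P(1 + r/n)^(nt) = $2,000.00 × (1 + 0.045/1)^(1 × 7) = $2,721.72
Interest = A − P = $2,721.72 − $2,000.00 = $721.72

Interest = A - P = $721.72


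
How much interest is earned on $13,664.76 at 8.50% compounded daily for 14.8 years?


Compound interest earned = final amount − principal.
A = P(1 + r/n)^(nt) = $13,664.76 × (1 + 0.085/365)^(365 × 14.8) = $48,070.75
Interest = A − P = $48,070.75 − $13,664.76 = $34,405.99

Interest = A - P = $34,405.99


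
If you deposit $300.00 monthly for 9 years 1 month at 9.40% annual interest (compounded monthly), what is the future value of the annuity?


Future value of an ordinary annuity: FV = PMT × ((1 + r)^n − 1) / r
Monthly rate r = 0.094/12 ≈ 0.00783333, n = 109
FV = $300.00 × ((1 + 0.094/12)^109 − 1) / (0.094/12)
FV = $300.00 × 171.170070
FV = $51,351.02

FV = PMT × ((1+r)^n - 1)/r = $51,351.02


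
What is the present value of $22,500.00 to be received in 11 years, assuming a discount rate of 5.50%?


Present value formula: PV = FV / (1 + r)^t
PV = $22,500.00 / (1 + 0.055)^11
PV = $22,500.00 / 1.802092
PV = $12,485.49

PV = FV / (1 + r)^t = $12,485.49


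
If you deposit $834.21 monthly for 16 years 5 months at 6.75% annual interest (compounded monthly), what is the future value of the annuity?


Future value of an ordinary annuity: FV = PMT × ((1 + r)^n − 1) / r
Monthly rate r = 0.0675/12 = 0.005625, n = 197
FV = $834.21 × ((1 + 0.0675/12)^197 − 1) / (0.0675/12)
FV = $834.21 × 358.983994
FV = $299,468.04

FV = PMT × ((1+r)^n - 1)/r = $299,468.04


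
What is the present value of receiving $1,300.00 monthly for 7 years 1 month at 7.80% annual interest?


Present value of an ordinary annuity: PV = PMT × (1 − (1 + r)^(−n)) / r
Monthly rate r = 0.078/12 = 0.0065, n = 85
PV = $1,300.00 × (1 − (1 + 0.078/12)^(−85)) / (0.078/12)
PV = $1,300.00 × 65.147831
PV = $84,692.18

PV = PMT × (1-(1+r)^(-n))/r = $84,692.18


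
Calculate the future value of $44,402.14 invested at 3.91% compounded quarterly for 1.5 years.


Compound interest formula: A = P(1 + r/n)^(nt)
A = $44,402.14 × (1 + 0.0391/4)^(4 × 1.5)
Growth factor: (1 + 0.0391/4)^6 = 1.060102
A = $44,402.14 × 1.060102
A = $47,070.80

A = P(1 + r/n)^(nt) = $47,070.80


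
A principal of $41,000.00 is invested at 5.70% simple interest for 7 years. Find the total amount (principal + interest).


Total amount formula: A = P(1 + rt) = P + P·r·t
Interest: I = P × r × t = $41,000.00 × 0.057 × 7 = $16,359.00
A = P + I = $41,000.00 + $16,359.00 = $57,359.00

A = P + I = P(1 + rt) = $57,359.00


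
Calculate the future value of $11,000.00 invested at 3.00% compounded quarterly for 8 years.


Compound interest formula: A = P(1 + r/n)^(nt)
A = $11,000.00 × (1 + 0.03/4)^(4 × 8)
Growth factor: (1 + 0.03/4)^32 = 1.270111
A = $11,000.00 × 1.270111
A = $13,971.22

A = P(1 + r/n)^(nt) = $13,971.22


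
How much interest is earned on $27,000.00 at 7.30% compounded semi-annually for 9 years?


Compound interest earned = final amount − principal.
A = P(1 + r/n)^(nt) = $27,000.00 × (1 + 0.073/2)^(2 × 9) = $51,476.77
Interest = A − P = $51,476.77 − $27,000.00 = $24,476.77

Interest = A - P = $24,476.77


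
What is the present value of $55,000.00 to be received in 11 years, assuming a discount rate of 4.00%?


Present value formula: PV = FV / (1 + r)^t
PV = $55,000.00 / (1 + 0.04)^11
PV = $55,000.00 / 1.539454
PV = $35,726.95

PV = FV / (1 + r)^t = $35,726.95
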